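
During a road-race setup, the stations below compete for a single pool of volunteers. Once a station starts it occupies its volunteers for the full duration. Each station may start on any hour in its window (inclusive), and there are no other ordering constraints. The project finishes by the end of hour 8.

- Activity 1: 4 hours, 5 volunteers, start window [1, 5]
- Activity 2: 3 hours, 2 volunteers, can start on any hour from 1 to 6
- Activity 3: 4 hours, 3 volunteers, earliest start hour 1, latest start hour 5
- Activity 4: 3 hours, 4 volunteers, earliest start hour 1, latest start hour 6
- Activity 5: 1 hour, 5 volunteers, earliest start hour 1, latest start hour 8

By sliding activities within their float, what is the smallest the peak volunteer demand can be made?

Early-start (Activity 1@1, Activity 2@1, Activity 3@1, Activity 4@1, Activity 5@1) gives peak 19: h1:19  h2:14  h3:14  h4:8  h5:0  h6:0  h7:0  h8:0.
Shift Activity 3→4, Activity 4→5, Activity 5→8.
Schedule Activity 1@1, Activity 2@1, Activity 3@4, Activity 4@5, Activity 5@8: h1:7  h2:7  h3:7  h4:8  h5:7  h6:7  h7:7  h8:5 — peak 8.

8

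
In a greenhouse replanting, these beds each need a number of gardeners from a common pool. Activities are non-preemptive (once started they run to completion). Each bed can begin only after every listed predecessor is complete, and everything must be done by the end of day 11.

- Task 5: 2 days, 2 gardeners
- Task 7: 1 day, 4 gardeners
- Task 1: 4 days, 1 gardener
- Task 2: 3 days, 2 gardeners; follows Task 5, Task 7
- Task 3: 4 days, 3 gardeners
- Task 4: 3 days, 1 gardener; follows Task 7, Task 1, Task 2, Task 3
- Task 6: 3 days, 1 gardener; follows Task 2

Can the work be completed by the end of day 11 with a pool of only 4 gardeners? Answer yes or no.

The minimum achievable peak is 5; 4 < 5, so no feasible schedule stays within the cap.

no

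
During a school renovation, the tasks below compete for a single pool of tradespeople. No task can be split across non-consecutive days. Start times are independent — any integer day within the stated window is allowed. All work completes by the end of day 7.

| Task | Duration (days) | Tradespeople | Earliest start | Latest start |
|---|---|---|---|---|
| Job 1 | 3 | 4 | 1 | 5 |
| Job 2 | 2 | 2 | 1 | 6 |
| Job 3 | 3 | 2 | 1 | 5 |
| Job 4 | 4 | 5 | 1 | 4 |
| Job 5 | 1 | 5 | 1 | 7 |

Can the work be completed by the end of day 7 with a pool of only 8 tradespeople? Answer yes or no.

no

The minimum achievable peak is 9; 8 < 9, so no feasible schedule stays within the cap.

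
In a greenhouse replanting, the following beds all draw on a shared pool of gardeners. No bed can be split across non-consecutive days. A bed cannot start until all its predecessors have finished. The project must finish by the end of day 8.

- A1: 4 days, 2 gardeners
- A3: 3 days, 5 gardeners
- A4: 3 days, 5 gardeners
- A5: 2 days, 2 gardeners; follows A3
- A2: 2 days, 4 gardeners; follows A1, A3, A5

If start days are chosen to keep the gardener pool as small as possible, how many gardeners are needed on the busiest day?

7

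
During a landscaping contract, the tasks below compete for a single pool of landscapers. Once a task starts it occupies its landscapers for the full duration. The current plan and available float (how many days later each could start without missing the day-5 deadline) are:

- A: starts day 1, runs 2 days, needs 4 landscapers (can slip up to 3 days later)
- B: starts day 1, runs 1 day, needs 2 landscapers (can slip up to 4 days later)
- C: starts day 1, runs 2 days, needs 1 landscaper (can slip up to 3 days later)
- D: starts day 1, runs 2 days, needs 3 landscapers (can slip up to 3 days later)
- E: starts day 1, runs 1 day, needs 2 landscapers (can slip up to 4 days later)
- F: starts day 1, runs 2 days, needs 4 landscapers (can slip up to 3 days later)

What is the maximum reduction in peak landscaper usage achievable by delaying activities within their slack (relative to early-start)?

9

Early-start peak: d1:16  d2:12  d3:0  d4:0  d5:0 ⇒ 16.
Leveled (A@1, B@1, C@1, D@3, E@2, F@3): d1:7  d2:7  d3:7  d4:7  d5:0 ⇒ 7.
Reduction 16 − 7 = 9.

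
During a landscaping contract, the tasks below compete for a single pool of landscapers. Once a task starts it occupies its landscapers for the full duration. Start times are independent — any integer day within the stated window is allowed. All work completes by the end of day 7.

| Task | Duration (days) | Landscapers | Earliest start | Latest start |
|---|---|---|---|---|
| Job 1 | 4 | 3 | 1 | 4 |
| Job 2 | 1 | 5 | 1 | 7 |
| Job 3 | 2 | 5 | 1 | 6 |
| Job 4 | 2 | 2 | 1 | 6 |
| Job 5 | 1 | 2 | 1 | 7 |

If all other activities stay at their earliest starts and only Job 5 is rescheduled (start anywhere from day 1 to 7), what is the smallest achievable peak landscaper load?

15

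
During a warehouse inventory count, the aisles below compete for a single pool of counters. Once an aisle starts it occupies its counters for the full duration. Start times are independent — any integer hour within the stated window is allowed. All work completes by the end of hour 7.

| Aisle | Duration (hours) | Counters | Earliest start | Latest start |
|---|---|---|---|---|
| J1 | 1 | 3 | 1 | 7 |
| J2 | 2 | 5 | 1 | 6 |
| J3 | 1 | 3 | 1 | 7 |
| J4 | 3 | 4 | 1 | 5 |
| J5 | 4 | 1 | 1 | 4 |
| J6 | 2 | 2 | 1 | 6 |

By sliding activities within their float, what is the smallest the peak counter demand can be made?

Early-start (J1@1, J2@1, J3@1, J4@1, J5@1, J6@1) gives peak 18: h1:18  h2:12  h3:5  h4:1  h5:0  h6:0  h7:0.
Shift J2→2, J4→4, J5→2, J6→6.
Schedule J1@1, J2@2, J3@1, J4@4, J5@2, J6@6: h1:6  h2:6  h3:6  h4:5  h5:5  h6:6  h7:2 — peak 6.
Total counter-hours = 36 over 7 hours ⇒ peak ≥ ⌈36/7⌉ = 6, so 6 is optimal.

6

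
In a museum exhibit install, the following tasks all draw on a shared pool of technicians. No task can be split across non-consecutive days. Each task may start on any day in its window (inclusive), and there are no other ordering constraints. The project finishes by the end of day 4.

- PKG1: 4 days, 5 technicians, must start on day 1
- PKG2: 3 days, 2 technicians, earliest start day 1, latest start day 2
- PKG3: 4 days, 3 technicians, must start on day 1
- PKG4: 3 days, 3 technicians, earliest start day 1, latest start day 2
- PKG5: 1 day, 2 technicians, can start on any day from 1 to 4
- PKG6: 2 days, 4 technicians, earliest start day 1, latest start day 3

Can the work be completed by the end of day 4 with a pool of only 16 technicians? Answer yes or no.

The minimum achievable peak is 17; 16 < 17, so no feasible schedule stays within the cap.

no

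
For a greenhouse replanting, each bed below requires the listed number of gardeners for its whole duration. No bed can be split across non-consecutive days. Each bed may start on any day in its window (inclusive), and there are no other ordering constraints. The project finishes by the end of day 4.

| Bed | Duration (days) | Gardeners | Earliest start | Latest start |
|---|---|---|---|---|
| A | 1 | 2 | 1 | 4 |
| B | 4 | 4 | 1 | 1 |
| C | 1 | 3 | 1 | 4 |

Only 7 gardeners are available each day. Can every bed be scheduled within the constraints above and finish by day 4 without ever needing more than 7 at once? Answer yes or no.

Schedule A@1, B@1, C@2: d1:6  d2:7  d3:4  d4:4 — peak 7 ≤ 7.

yes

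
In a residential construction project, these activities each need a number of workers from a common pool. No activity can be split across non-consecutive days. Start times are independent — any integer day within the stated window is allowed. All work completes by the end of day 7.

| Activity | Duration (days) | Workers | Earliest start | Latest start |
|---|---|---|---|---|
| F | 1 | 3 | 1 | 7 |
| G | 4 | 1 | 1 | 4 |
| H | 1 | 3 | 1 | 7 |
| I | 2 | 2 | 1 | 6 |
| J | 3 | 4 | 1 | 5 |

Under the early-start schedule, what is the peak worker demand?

13

Early-start schedule: F@1, G@1, H@1, I@1, J@1.
Load per day: day 1: 13, day 2: 7, day 3: 5, day 4: 1, day 5: 0, day 6: 0, day 7: 0.
Peak is 13.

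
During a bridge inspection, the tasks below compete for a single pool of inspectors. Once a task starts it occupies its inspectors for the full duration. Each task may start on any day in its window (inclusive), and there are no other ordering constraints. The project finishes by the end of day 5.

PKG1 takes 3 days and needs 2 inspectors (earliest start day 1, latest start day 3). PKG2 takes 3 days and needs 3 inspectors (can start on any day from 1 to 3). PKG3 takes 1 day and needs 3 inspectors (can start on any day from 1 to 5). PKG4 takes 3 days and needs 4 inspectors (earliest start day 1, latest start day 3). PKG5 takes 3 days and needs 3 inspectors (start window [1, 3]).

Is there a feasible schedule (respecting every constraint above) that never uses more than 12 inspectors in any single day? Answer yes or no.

yes

Schedule PKG1@1, PKG2@1, PKG3@1, PKG4@1, PKG5@2: d1:12  d2:12  d3:12  d4:3  d5:0 — peak 12 ≤ 12.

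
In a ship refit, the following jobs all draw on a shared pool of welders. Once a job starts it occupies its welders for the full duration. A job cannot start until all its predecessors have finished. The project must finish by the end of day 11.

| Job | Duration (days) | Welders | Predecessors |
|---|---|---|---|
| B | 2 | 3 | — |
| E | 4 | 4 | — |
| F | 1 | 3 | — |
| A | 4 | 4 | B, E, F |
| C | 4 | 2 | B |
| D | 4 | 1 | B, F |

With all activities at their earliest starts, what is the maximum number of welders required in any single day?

10

Early-start schedule: B@1, E@1, F@1, A@5, C@3, D@3.
Load per day: day 1: 10, day 2: 7, day 3: 7, day 4: 7, day 5: 7, day 6: 7, day 7: 4, day 8: 4, day 9: 0, day 10: 0, day 11: 0.
Peak is 10.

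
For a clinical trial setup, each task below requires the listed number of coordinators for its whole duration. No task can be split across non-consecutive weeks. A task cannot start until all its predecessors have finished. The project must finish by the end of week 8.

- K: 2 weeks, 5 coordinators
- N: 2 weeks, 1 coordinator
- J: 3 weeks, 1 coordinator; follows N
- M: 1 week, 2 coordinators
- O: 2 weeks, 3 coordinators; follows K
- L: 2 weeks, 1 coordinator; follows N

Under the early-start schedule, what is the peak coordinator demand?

Early-start schedule: K@1, N@1, J@3, M@1, O@3, L@3.
Load per week: week 1: 8, week 2: 6, week 3: 5, week 4: 5, week 5: 1, week 6: 0, week 7: 0, week 8: 0.
Peak is 8.

8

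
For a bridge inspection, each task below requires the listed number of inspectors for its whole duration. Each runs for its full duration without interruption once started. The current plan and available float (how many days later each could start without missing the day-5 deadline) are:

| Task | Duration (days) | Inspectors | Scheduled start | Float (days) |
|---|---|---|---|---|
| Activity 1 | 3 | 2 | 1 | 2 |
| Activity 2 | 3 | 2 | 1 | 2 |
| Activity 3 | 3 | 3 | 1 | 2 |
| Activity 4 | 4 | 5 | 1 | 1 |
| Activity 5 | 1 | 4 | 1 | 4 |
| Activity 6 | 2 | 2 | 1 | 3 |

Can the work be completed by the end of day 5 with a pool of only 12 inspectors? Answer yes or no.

yes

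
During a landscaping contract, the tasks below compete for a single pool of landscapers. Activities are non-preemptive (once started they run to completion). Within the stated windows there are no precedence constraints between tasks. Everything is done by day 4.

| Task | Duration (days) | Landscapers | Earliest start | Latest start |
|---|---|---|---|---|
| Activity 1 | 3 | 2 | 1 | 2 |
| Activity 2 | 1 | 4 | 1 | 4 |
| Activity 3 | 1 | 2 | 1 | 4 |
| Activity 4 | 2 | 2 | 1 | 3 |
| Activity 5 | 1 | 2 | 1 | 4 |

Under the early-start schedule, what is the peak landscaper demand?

Early-start schedule: Activity 1@1, Activity 2@1, Activity 3@1, Activity 4@1, Activity 5@1.
Load per day: day 1: 12, day 2: 4, day 3: 2, day 4: 0.
Peak is 12.

12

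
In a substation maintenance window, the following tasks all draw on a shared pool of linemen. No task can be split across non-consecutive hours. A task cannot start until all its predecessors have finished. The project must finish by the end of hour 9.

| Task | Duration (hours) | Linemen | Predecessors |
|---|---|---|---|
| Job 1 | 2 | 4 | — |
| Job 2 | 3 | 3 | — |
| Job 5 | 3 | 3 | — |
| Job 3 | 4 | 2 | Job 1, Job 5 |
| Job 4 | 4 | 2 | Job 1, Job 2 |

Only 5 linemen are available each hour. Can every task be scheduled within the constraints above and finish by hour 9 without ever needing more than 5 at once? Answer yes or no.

The minimum achievable peak is 6; 5 < 6, so no feasible schedule stays within the cap.

no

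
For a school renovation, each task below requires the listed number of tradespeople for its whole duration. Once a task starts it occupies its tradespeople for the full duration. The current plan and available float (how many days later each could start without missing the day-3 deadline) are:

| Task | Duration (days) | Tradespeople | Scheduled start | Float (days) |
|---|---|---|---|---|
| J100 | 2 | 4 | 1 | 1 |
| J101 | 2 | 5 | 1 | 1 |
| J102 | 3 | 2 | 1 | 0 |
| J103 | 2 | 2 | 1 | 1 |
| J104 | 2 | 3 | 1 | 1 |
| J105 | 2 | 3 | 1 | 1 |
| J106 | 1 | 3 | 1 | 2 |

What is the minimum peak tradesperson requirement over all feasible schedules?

Early-start (J100@1, J101@1, J102@1, J103@1, J104@1, J105@1, J106@1) gives peak 22: d1:22  d2:19  d3:2.
Shift J106→3.
Schedule J100@1, J101@1, J102@1, J103@1, J104@1, J105@1, J106@3: d1:19  d2:19  d3:5 — peak 19.

19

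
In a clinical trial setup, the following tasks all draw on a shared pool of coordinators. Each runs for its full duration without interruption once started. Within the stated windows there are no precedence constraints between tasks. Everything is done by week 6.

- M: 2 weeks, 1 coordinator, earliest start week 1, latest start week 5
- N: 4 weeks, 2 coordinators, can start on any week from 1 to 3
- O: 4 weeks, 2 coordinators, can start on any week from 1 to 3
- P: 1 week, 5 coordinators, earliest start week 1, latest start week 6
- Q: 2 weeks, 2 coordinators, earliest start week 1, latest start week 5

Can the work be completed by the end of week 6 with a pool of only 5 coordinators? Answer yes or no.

no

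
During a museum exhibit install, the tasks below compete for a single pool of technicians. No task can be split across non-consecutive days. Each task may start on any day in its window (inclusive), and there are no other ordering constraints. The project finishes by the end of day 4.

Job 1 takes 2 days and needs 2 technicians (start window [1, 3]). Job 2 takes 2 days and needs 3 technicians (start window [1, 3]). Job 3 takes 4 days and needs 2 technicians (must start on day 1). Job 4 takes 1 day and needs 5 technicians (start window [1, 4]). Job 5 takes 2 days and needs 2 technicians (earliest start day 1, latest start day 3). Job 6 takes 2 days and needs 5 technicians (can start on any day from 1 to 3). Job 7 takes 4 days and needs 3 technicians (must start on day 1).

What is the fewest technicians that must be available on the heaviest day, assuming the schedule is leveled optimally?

14

Early-start (Job 1@1, Job 2@1, Job 3@1, Job 4@1, Job 5@1, Job 6@1, Job 7@1) gives peak 22: d1:22  d2:17  d3:5  d4:5.
Shift Job 2→2, Job 6→3.
Schedule Job 1@1, Job 2@2, Job 3@1, Job 4@1, Job 5@1, Job 6@3, Job 7@1: d1:14  d2:12  d3:13  d4:10 — peak 14.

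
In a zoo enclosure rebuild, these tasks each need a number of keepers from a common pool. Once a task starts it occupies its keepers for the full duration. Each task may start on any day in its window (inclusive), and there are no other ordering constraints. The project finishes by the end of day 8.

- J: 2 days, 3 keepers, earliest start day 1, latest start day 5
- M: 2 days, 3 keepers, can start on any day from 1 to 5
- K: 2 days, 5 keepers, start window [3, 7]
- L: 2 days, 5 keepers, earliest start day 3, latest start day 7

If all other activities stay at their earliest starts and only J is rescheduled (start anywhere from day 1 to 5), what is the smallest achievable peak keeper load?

J@1: d1:6  d2:6  d3:10  d4:10  d5:0  d6:0  d7:0  d8:0 → peak 10
J@2: d1:3  d2:6  d3:13  d4:10  d5:0  d6:0  d7:0  d8:0 → peak 13
J@3: d1:3  d2:3  d3:13  d4:13  d5:0  d6:0  d7:0  d8:0 → peak 13
J@4: d1:3  d2:3  d3:10  d4:13  d5:3  d6:0  d7:0  d8:0 → peak 13
J@5: d1:3  d2:3  d3:10  d4:10  d5:3  d6:3  d7:0  d8:0 → peak 10
Best is J@1, peak 10.

10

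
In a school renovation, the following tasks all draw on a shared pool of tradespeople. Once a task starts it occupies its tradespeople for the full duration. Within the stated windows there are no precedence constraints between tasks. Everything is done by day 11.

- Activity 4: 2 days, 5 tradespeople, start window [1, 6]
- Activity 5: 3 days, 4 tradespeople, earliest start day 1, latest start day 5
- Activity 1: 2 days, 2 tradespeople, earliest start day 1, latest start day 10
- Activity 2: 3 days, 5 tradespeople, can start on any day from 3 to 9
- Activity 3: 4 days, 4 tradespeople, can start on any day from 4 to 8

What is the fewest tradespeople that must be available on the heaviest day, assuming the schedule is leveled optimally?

Early-start (Activity 4@1, Activity 5@1, Activity 1@1, Activity 2@3, Activity 3@4) gives peak 11: d1:11  d2:11  d3:9  d4:9  d5:9  d6:4  d7:4  d8:0  d9:0  d10:0  d11:0.
Shift Activity 5→3, Activity 2→8.
Schedule Activity 4@1, Activity 5@3, Activity 1@1, Activity 2@8, Activity 3@4: d1:7  d2:7  d3:4  d4:8  d5:8  d6:4  d7:4  d8:5  d9:5  d10:5  d11:0 — peak 8.

8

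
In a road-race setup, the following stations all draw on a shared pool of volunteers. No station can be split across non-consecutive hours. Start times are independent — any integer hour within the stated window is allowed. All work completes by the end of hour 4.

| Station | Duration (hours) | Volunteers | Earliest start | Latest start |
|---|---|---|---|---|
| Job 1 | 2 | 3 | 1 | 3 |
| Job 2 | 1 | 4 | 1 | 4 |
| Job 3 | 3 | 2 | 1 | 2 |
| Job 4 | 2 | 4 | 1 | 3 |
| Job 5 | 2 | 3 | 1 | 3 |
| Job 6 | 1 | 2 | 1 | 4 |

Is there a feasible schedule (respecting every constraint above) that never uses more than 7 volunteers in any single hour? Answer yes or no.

no

Total volunteer-hours = 32; over 4 hours the average is 32/4 > 7, so some hour must exceed 7.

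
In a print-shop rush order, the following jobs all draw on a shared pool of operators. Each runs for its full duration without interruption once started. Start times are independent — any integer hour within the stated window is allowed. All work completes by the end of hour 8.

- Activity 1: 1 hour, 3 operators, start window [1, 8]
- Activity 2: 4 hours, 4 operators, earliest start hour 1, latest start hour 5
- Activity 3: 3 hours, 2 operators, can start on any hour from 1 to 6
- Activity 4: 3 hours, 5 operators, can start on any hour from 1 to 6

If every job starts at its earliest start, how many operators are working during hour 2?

At early start, hour 2 has: Activity 2, Activity 3, Activity 4.
Demand: 4 + 2 + 5 = 11.

11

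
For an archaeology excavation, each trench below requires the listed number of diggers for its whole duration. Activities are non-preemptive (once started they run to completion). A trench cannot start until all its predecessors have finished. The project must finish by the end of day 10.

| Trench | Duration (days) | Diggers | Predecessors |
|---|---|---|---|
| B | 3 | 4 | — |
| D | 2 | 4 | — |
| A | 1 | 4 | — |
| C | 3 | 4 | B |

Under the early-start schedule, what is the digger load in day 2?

8

At early start, day 2 has: B, D.
Demand: 4 + 4 = 8.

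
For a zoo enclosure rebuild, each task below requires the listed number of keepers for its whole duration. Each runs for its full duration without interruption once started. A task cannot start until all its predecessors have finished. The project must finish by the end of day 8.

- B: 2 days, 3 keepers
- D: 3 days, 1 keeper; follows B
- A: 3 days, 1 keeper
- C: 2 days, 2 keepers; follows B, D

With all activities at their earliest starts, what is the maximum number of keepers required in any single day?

Early-start schedule: B@1, D@3, A@1, C@6.
Load per day: day 1: 4, day 2: 4, day 3: 2, day 4: 1, day 5: 1, day 6: 2, day 7: 2, day 8: 0.
Peak is 4.

4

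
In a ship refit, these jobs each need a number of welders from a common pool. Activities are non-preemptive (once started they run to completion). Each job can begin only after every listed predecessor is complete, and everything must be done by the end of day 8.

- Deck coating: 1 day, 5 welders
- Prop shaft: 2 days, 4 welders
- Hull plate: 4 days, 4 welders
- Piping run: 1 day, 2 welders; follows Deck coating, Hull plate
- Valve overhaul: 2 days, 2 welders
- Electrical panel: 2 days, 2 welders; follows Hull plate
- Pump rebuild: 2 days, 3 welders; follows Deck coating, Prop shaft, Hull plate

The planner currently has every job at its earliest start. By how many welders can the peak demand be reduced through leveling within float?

Early-start peak: d1:15  d2:10  d3:4  d4:4  d5:7  d6:5  d7:0  d8:0 ⇒ 15.
Leveled (Deck coating@1, Prop shaft@2, Hull plate@2, Piping run@6, Valve overhaul@4, Electrical panel@6, Pump rebuild@6): d1:5  d2:8  d3:8  d4:6  d5:6  d6:7  d7:5  d8:0 ⇒ 8.
Reduction 15 − 8 = 7.

7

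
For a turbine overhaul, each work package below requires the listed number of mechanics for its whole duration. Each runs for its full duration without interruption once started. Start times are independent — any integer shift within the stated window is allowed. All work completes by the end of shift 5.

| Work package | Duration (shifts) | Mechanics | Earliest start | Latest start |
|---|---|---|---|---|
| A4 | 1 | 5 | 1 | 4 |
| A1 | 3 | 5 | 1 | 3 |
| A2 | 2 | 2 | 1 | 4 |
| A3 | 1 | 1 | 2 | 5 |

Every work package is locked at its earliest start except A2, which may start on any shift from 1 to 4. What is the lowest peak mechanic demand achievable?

A2@1: s1:12  s2:8  s3:5  s4:0  s5:0 → peak 12
A2@2: s1:10  s2:8  s3:7  s4:0  s5:0 → peak 10
A2@3: s1:10  s2:6  s3:7  s4:2  s5:0 → peak 10
A2@4: s1:10  s2:6  s3:5  s4:2  s5:2 → peak 10
Best is A2@2, peak 10.

10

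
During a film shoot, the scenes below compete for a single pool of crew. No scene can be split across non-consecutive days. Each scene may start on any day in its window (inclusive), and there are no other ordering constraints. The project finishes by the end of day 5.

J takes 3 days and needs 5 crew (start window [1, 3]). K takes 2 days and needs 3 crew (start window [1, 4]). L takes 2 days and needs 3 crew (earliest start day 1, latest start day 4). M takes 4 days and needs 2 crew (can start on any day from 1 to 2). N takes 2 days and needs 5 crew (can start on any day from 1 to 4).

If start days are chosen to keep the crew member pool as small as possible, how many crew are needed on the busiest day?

Early-start (J@1, K@1, L@1, M@1, N@1) gives peak 18: d1:18  d2:18  d3:7  d4:2  d5:0.
Shift L→3, N→4.
Schedule J@1, K@1, L@3, M@1, N@4: d1:10  d2:10  d3:10  d4:10  d5:5 — peak 10.

10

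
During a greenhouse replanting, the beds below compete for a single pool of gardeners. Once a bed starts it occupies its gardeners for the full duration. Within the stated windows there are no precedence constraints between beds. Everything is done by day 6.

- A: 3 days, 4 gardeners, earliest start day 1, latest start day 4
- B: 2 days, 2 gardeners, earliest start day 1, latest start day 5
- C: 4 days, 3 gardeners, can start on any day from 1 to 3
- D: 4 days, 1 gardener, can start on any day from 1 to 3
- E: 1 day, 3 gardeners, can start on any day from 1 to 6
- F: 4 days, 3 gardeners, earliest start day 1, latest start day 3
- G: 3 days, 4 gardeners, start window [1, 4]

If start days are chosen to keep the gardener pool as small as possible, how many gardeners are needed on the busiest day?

11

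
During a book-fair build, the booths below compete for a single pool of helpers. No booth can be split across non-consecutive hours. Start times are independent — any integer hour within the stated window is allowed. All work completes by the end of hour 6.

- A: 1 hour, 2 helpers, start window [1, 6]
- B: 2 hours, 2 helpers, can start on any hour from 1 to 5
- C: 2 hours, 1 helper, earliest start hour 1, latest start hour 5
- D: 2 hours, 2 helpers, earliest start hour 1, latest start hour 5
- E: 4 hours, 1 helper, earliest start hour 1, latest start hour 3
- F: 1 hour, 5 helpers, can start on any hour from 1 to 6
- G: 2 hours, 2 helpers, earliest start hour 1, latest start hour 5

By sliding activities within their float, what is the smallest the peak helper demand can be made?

Early-start (A@1, B@1, C@1, D@1, E@1, F@1, G@1) gives peak 15: h1:15  h2:8  h3:1  h4:1  h5:0  h6:0.
Shift D→3, E→2, F→6, G→3.
Schedule A@1, B@1, C@1, D@3, E@2, F@6, G@3: h1:5  h2:4  h3:5  h4:5  h5:1  h6:5 — peak 5.
Total helper-hours = 25 over 6 hours ⇒ peak ≥ ⌈25/6⌉ = 5, so 5 is optimal.

5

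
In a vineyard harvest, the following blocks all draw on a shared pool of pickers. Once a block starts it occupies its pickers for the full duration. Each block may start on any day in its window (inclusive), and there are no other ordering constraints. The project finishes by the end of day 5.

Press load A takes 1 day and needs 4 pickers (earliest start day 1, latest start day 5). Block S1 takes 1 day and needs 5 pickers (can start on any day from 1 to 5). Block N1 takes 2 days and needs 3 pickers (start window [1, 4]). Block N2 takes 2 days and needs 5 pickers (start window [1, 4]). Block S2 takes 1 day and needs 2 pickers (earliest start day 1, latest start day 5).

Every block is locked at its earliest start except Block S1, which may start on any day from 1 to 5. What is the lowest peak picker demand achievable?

Block S1@1: d1:19  d2:8  d3:0  d4:0  d5:0 → peak 19
Block S1@2: d1:14  d2:13  d3:0  d4:0  d5:0 → peak 14
Block S1@3: d1:14  d2:8  d3:5  d4:0  d5:0 → peak 14
Block S1@4: d1:14  d2:8  d3:0  d4:5  d5:0 → peak 14
Block S1@5: d1:14  d2:8  d3:0  d4:0  d5:5 → peak 14
Best is Block S1@2, peak 14.

14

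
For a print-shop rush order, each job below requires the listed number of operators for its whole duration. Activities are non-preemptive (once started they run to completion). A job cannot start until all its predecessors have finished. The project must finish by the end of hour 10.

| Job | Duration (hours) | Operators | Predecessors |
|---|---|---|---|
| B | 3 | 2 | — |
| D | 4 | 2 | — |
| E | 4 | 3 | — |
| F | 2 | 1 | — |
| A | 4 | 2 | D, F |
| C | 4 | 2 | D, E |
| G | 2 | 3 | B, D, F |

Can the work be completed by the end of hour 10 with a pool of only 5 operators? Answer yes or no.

no

The minimum achievable peak is 6; 5 < 6, so no feasible schedule stays within the cap.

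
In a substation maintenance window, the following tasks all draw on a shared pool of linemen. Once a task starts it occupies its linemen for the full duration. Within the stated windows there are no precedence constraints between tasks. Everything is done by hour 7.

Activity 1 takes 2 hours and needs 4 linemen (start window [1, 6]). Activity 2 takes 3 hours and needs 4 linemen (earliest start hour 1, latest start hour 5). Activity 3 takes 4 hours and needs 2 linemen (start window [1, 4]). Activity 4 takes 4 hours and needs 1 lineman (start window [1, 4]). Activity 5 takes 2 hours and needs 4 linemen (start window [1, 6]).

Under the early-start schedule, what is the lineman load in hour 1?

At early start, hour 1 has: Activity 1, Activity 2, Activity 3, Activity 4, Activity 5.
Demand: 4 + 4 + 2 + 1 + 4 = 15.

15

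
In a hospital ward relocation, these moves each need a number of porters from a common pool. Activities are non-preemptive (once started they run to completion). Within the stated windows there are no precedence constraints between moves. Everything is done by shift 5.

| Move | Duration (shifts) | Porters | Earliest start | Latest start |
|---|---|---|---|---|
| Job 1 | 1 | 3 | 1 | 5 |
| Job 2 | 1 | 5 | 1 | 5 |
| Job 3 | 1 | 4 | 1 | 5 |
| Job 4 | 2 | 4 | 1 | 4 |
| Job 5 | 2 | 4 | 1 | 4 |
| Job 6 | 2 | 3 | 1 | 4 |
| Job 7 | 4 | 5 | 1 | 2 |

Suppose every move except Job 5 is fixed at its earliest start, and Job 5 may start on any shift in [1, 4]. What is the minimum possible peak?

24

Job 5@1: s1:28  s2:16  s3:5  s4:5  s5:0 → peak 28
Job 5@2: s1:24  s2:16  s3:9  s4:5  s5:0 → peak 24
Job 5@3: s1:24  s2:12  s3:9  s4:9  s5:0 → peak 24
Job 5@4: s1:24  s2:12  s3:5  s4:9  s5:4 → peak 24
Best is Job 5@2, peak 24.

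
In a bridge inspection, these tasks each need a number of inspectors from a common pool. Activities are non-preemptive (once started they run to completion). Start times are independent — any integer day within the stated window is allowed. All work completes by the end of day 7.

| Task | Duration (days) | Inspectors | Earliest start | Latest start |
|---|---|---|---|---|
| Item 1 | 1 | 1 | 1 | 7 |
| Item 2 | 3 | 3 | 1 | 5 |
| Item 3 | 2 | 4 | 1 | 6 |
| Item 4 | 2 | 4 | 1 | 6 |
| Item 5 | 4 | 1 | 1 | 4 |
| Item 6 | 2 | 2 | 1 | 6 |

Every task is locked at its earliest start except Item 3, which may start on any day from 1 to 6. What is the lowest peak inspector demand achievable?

11

Item 3@1: d1:15  d2:14  d3:4  d4:1  d5:0  d6:0  d7:0 → peak 15
Item 3@2: d1:11  d2:14  d3:8  d4:1  d5:0  d6:0  d7:0 → peak 14
Item 3@3: d1:11  d2:10  d3:8  d4:5  d5:0  d6:0  d7:0 → peak 11
Item 3@4: d1:11  d2:10  d3:4  d4:5  d5:4  d6:0  d7:0 → peak 11
Item 3@5: d1:11  d2:10  d3:4  d4:1  d5:4  d6:4  d7:0 → peak 11
Item 3@6: d1:11  d2:10  d3:4  d4:1  d5:0  d6:4  d7:4 → peak 11
Best is Item 3@3, peak 11.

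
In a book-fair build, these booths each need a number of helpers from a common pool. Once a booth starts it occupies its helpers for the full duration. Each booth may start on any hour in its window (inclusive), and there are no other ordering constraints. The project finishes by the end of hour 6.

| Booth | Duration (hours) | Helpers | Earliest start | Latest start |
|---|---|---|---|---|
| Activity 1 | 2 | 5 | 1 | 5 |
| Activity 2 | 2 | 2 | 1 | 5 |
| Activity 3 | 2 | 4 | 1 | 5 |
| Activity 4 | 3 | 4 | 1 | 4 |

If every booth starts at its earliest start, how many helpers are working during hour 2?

15

At early start, hour 2 has: Activity 1, Activity 2, Activity 3, Activity 4.
Demand: 5 + 2 + 4 + 4 = 15.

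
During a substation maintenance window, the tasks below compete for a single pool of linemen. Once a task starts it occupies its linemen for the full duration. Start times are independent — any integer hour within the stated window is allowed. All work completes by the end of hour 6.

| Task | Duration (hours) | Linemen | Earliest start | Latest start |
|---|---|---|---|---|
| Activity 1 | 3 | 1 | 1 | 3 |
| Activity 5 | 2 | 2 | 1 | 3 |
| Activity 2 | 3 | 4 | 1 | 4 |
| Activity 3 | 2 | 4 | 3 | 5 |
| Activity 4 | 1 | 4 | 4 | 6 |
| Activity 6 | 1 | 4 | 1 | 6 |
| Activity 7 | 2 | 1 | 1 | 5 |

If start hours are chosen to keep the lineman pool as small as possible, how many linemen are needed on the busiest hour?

Early-start (Activity 1@1, Activity 5@1, Activity 2@1, Activity 3@3, Activity 4@4, Activity 6@1, Activity 7@1) gives peak 12: h1:12  h2:8  h3:9  h4:8  h5:0  h6:0.
Shift Activity 3→4, Activity 6→5.
Schedule Activity 1@1, Activity 5@1, Activity 2@1, Activity 3@4, Activity 4@4, Activity 6@5, Activity 7@1: h1:8  h2:8  h3:5  h4:8  h5:8  h6:0 — peak 8.

8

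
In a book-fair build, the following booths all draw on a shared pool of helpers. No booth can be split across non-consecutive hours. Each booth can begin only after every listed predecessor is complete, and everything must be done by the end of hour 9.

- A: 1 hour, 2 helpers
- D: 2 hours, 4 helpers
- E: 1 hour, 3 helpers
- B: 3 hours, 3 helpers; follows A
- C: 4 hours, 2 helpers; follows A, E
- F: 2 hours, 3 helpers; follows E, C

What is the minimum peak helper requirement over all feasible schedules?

5

Early-start (A@1, D@1, E@1, B@2, C@2, F@6) gives peak 9: h1:9  h2:9  h3:5  h4:5  h5:2  h6:3  h7:3  h8:0  h9:0.
Shift D→2, B→4, C→4, F→8.
Schedule A@1, D@2, E@1, B@4, C@4, F@8: h1:5  h2:4  h3:4  h4:5  h5:5  h6:5  h7:2  h8:3  h9:3 — peak 5.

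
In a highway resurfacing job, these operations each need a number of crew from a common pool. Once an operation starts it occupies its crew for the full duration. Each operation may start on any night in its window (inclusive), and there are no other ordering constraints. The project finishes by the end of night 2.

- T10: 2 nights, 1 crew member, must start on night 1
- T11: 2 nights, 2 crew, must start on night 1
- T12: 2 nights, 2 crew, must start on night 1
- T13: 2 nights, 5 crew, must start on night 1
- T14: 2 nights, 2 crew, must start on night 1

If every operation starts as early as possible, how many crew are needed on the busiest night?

12

Early-start schedule: T10@1, T11@1, T12@1, T13@1, T14@1.
Load per night: night 1: 12, night 2: 12.
Peak is 12.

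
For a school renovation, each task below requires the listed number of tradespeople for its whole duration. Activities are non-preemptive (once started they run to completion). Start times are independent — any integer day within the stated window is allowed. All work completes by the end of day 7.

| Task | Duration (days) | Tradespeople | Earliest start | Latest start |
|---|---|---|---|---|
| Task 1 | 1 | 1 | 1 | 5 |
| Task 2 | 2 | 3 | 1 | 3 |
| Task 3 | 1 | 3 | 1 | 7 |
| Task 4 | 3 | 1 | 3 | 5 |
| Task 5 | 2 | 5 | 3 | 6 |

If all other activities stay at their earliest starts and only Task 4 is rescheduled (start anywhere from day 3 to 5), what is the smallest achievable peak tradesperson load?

Task 4@3: d1:7  d2:3  d3:6  d4:6  d5:1  d6:0  d7:0 → peak 7
Task 4@4: d1:7  d2:3  d3:5  d4:6  d5:1  d6:1  d7:0 → peak 7
Task 4@5: d1:7  d2:3  d3:5  d4:5  d5:1  d6:1  d7:1 → peak 7
Best is Task 4@3, peak 7.

7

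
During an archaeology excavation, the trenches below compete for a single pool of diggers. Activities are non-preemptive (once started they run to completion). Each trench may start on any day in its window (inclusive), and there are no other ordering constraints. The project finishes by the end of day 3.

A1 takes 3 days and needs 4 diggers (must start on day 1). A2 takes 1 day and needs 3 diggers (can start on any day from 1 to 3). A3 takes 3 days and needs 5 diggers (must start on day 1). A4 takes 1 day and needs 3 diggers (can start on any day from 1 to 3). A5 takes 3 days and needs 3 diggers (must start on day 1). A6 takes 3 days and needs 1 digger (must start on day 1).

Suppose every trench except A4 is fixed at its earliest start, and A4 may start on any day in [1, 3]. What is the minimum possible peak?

16

A4@1: d1:19  d2:13  d3:13 → peak 19
A4@2: d1:16  d2:16  d3:13 → peak 16
A4@3: d1:16  d2:13  d3:16 → peak 16
Best is A4@2, peak 16.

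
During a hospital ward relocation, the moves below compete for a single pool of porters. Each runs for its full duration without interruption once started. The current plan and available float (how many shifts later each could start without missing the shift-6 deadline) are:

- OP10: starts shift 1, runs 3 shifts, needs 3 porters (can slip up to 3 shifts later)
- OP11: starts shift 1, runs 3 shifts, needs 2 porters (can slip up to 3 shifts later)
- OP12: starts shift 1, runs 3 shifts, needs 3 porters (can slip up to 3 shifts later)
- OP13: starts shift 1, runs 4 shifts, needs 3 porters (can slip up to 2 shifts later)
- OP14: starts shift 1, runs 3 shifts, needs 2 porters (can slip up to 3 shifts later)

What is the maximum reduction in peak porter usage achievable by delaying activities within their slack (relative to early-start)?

5

Early-start peak: s1:13  s2:13  s3:13  s4:3  s5:0  s6:0 ⇒ 13.
Leveled (OP10@1, OP11@1, OP12@4, OP13@1, OP14@4): s1:8  s2:8  s3:8  s4:8  s5:5  s6:5 ⇒ 8.
Reduction 13 − 8 = 5.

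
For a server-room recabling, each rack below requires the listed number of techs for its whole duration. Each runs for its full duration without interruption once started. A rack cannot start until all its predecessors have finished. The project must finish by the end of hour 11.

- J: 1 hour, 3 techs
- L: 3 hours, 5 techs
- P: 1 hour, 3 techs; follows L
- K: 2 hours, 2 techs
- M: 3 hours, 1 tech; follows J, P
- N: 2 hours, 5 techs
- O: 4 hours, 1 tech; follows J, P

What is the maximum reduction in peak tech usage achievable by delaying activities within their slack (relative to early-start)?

Early-start peak: h1:15  h2:12  h3:5  h4:3  h5:2  h6:2  h7:2  h8:1  h9:0  h10:0  h11:0 ⇒ 15.
Leveled (J@1, L@2, P@5, K@5, M@6, N@10, O@6): h1:3  h2:5  h3:5  h4:5  h5:5  h6:4  h7:2  h8:2  h9:1  h10:5  h11:5 ⇒ 5.
Reduction 15 − 5 = 10.

10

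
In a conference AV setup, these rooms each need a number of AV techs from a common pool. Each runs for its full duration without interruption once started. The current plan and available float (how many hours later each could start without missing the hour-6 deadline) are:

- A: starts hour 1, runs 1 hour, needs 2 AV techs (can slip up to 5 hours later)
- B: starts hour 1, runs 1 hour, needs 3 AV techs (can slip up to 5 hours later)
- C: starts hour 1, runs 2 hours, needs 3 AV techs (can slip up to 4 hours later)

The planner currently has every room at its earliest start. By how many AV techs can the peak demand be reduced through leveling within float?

Early-start peak: h1:8  h2:3  h3:0  h4:0  h5:0  h6:0 ⇒ 8.
Leveled (A@1, B@2, C@3): h1:2  h2:3  h3:3  h4:3  h5:0  h6:0 ⇒ 3.
Reduction 8 − 3 = 5.

5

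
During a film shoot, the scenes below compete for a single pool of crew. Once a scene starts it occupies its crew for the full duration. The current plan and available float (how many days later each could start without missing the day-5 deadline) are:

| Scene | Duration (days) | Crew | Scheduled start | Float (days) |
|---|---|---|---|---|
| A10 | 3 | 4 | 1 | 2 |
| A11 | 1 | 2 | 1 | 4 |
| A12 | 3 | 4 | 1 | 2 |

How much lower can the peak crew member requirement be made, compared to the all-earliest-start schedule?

Early-start peak: d1:10  d2:8  d3:8  d4:0  d5:0 ⇒ 10.
Leveled (A10@1, A11@1, A12@2): d1:6  d2:8  d3:8  d4:4  d5:0 ⇒ 8.
Reduction 10 − 8 = 2.

2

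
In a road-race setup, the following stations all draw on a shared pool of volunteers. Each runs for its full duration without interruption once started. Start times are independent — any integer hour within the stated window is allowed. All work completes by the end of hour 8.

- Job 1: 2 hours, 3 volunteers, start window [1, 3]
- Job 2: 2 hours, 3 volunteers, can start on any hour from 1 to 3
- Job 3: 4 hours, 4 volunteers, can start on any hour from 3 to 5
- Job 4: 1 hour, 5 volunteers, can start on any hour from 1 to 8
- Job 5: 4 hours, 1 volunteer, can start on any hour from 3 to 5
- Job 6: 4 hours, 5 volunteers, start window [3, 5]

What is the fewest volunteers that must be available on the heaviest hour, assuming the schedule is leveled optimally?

Early-start (Job 1@1, Job 2@1, Job 3@3, Job 4@1, Job 5@3, Job 6@3) gives peak 11: h1:11  h2:6  h3:10  h4:10  h5:10  h6:10  h7:0  h8:0.
Shift Job 4→3, Job 6→4.
Schedule Job 1@1, Job 2@1, Job 3@3, Job 4@3, Job 5@3, Job 6@4: h1:6  h2:6  h3:10  h4:10  h5:10  h6:10  h7:5  h8:0 — peak 10.

10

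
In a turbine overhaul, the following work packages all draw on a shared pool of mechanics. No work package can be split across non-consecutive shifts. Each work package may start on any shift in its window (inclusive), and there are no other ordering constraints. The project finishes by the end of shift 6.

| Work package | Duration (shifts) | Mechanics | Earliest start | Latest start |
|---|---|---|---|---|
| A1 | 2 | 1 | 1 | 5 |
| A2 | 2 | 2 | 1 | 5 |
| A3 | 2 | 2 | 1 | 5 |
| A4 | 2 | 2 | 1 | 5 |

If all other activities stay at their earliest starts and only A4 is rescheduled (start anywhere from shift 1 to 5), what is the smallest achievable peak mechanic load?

5

A4@1: s1:7  s2:7  s3:0  s4:0  s5:0  s6:0 → peak 7
A4@2: s1:5  s2:7  s3:2  s4:0  s5:0  s6:0 → peak 7
A4@3: s1:5  s2:5  s3:2  s4:2  s5:0  s6:0 → peak 5
A4@4: s1:5  s2:5  s3:0  s4:2  s5:2  s6:0 → peak 5
A4@5: s1:5  s2:5  s3:0  s4:0  s5:2  s6:2 → peak 5
Best is A4@3, peak 5.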